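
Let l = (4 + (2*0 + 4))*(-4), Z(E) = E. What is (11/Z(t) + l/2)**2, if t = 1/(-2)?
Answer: 1444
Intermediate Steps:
t = -1/2 ≈ -0.50000
l = -32 (l = (4 + (0 + 4))*(-4) = (4 + 4)*(-4) = 8*(-4) = -32)
(11/Z(t) + l/2)**2 = (11/(-1/2) - 32/2)**2 = (11*(-2) - 32*1/2)**2 = (-22 - 16)**2 = (-38)**2 = 1444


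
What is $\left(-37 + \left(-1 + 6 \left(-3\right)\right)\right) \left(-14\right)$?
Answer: $784$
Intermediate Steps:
$\left(-37 + \left(-1 + 6 \left(-3\right)\right)\right) \left(-14\right) = \left(-37 - 19\right) \left(-14\right) = \left(-56\right) \left(-14\right) = 784$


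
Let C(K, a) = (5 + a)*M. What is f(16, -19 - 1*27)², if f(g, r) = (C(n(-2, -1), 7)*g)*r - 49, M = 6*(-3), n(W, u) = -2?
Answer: 25257791329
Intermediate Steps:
M = -18
C(K, a) = -90 - 18*a (C(K, a) = (5 + a)*(-18) = -90 - 18*a)
f(g, r) = -49 - 216*g*r (f(g, r) = ((-90 - 18*7)*g)*r - 49 = ((-90 - 126)*g)*r - 49 = (-216*g)*r - 49 = -216*g*r - 49 = -49 - 216*g*r)
f(16, -19 - 1*27)² = (-49 - 216*16*(-19 - 1*27))² = (-49 - 216*16*(-19 - 27))² = (-49 - 216*16*(-46))² = (-49 + 158976)² = 158927² = 25257791329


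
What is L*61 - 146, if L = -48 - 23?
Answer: -4477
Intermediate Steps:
L = -71
L*61 - 146 = -71*61 - 146 = -4331 - 146 = -4477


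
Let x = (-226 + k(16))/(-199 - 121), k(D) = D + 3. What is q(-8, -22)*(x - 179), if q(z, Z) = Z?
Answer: 627803/160 ≈ 3923.8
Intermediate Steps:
k(D) = 3 + D
x = 207/320 (x = (-226 + (3 + 16))/(-199 - 121) = (-226 + 19)/(-320) = -207*(-1/320) = 207/320 ≈ 0.64688)
q(-8, -22)*(x - 179) = -22*(207/320 - 179) = -22*(-57073/320) = 627803/160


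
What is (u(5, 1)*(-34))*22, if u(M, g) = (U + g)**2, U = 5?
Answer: -26928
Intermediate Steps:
u(M, g) = (5 + g)**2
(u(5, 1)*(-34))*22 = ((5 + 1)**2*(-34))*22 = (6**2*(-34))*22 = (36*(-34))*22 = -1224*22 = -26928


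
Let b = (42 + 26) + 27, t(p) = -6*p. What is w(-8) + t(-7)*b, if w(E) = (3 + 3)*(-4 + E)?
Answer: 3918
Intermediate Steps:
b = 95 (b = 68 + 27 = 95)
w(E) = -24 + 6*E (w(E) = 6*(-4 + E) = -24 + 6*E)
w(-8) + t(-7)*b = (-24 + 6*(-8)) - 6*(-7)*95 = (-24 - 48) + 42*95 = -72 + 3990 = 3918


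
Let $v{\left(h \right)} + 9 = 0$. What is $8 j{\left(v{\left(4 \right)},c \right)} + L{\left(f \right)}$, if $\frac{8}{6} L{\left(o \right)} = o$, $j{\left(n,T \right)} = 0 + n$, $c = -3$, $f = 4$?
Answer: $-69$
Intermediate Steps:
$v{\left(h \right)} = -9$ ($v{\left(h \right)} = -9 + 0 = -9$)
$j{\left(n,T \right)} = n$
$L{\left(o \right)} = \frac{3 o}{4}$
$8 j{\left(v{\left(4 \right)},c \right)} + L{\left(f \right)} = 8 \left(-9\right) + \frac{3}{4} \cdot 4 = -72 + 3 = -69$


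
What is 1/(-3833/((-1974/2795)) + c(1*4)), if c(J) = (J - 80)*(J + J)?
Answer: 1974/9513043 ≈ 0.00020750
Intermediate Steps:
c(J) = 2*J*(-80 + J) (c(J) = (-80 + J)*(2*J) = 2*J*(-80 + J))
1/(-3833/((-1974/2795)) + c(1*4)) = 1/(-3833/((-1974/2795)) + 2*(1*4)*(-80 + 1*4)) = 1/(-3833/((-1974*1/2795)) + 2*4*(-80 + 4)) = 1/(-3833/(-1974/2795) + 2*4*(-76)) = 1/(-3833*(-2795/1974) - 608) = 1/(10713235/1974 - 608) = 1/(9513043/1974) = 1974/9513043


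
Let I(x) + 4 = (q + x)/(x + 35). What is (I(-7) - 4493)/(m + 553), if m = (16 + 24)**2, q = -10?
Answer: -125933/60284 ≈ -2.0890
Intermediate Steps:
I(x) = -4 + (-10 + x)/(35 + x) (I(x) = -4 + (-10 + x)/(x + 35) = -4 + (-10 + x)/(35 + x))
m = 1600 (m = 40**2 = 1600)
(I(-7) - 4493)/(m + 553) = (3*(-50 - 1*(-7))/(35 - 7) - 4493)/(1600 + 553) = (3*(-50 + 7)/28 - 4493)/2153 = (3*(1/28)*(-43) - 4493)*(1/2153) = (-129/28 - 4493)*(1/2153) = -125933/28*1/2153 = -125933/60284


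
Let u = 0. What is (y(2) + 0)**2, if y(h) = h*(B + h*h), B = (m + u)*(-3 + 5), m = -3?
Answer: 16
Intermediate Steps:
B = -6 (B = (-3 + 0)*(-3 + 5) = -3*2 = -6)
y(h) = h*(-6 + h**2) (y(h) = h*(-6 + h*h) = h*(-6 + h**2))
(y(2) + 0)**2 = (2*(-6 + 2**2) + 0)**2 = (2*(-6 + 4) + 0)**2 = (2*(-2) + 0)**2 = (-4 + 0)**2 = (-4)**2 = 16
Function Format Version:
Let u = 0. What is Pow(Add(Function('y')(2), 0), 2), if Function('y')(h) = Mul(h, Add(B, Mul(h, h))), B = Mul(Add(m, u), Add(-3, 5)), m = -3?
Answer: 16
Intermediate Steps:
B = -6 (B = Mul(Add(-3, 0), Add(-3, 5)) = Mul(-3, 2) = -6)
Function('y')(h) = Mul(h, Add(-6, Pow(h, 2))) (Function('y')(h) = Mul(h, Add(-6, Mul(h, h))) = Mul(h, Add(-6, Pow(h, 2))))
Pow(Add(Function('y')(2), 0), 2) = Pow(Add(Mul(2, Add(-6, Pow(2, 2))), 0), 2) = Pow(Add(Mul(2, Add(-6, 4)), 0), 2) = Pow(Add(Mul(2, -2), 0), 2) = Pow(Add(-4, 0), 2) = Pow(-4, 2) = 16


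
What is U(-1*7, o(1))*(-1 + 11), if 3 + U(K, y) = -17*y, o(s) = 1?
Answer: -200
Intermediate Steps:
U(K, y) = -3 - 17*y
U(-1*7, o(1))*(-1 + 11) = (-3 - 17*1)*(-1 + 11) = (-3 - 17)*10 = -20*10 = -200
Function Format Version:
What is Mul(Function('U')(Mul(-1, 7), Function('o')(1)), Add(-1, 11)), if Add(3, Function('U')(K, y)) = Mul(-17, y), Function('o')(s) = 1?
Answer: -200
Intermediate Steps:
Function('U')(K, y) = Add(-3, Mul(-17, y))
Mul(Function('U')(Mul(-1, 7), Function('o')(1)), Add(-1, 11)) = Mul(Add(-3, Mul(-17, 1)), Add(-1, 11)) = Mul(Add(-3, -17), 10) = Mul(-20, 10) = -200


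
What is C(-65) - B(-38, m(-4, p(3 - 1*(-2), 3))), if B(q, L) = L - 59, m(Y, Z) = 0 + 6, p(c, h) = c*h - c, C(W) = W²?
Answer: 4278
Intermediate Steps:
p(c, h) = -c + c*h
m(Y, Z) = 6
B(q, L) = -59 + L
C(-65) - B(-38, m(-4, p(3 - 1*(-2), 3))) = (-65)² - (-59 + 6) = 4225 - 1*(-53) = 4225 + 53 = 4278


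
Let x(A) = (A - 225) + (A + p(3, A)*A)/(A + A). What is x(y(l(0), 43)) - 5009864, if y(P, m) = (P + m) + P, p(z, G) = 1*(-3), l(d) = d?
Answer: -5010047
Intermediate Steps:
p(z, G) = -3
y(P, m) = m + 2*P
x(A) = -226 + A (x(A) = (A - 225) + (A - 3*A)/(A + A) = (-225 + A) + (-2*A)/((2*A)) = (-225 + A) + (-2*A)*(1/(2*A)) = (-225 + A) - 1 = -226 + A)
x(y(l(0), 43)) - 5009864 = (-226 + (43 + 2*0)) - 5009864 = (-226 + (43 + 0)) - 5009864 = (-226 + 43) - 5009864 = -183 - 5009864 = -5010047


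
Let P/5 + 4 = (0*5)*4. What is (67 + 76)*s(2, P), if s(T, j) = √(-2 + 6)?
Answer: 286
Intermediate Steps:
P = -20 (P = -20 + 5*((0*5)*4) = -20 + 5*(0*4) = -20 + 5*0 = -20 + 0 = -20)
s(T, j) = 2 (s(T, j) = √4 = 2)
(67 + 76)*s(2, P) = (67 + 76)*2 = 143*2 = 286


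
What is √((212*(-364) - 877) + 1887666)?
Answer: 9*√22341 ≈ 1345.2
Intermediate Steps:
√((212*(-364) - 877) + 1887666) = √((-77168 - 877) + 1887666) = √(-78045 + 1887666) = √1809621 = 9*√22341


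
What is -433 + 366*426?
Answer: 155483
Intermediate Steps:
-433 + 366*426 = -433 + 155916 = 155483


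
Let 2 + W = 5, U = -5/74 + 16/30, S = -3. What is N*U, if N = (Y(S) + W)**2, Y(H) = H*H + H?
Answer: 13959/370 ≈ 37.727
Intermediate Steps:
Y(H) = H + H**2 (Y(H) = H**2 + H = H + H**2)
U = 517/1110 (U = -5*1/74 + 16*(1/30) = -5/74 + 8/15 = 517/1110 ≈ 0.46577)
W = 3 (W = -2 + 5 = 3)
N = 81 (N = (-3*(1 - 3) + 3)**2 = (-3*(-2) + 3)**2 = (6 + 3)**2 = 9**2 = 81)
N*U = 81*(517/1110) = 13959/370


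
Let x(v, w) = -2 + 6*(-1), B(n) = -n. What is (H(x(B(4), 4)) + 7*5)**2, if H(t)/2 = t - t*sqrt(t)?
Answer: -1687 + 1216*I*sqrt(2) ≈ -1687.0 + 1719.7*I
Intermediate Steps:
x(v, w) = -8 (x(v, w) = -2 - 6 = -8)
H(t) = -2*t**(3/2) + 2*t (H(t) = 2*(t - t*sqrt(t)) = 2*(t - t**(3/2)) = -2*t**(3/2) + 2*t)
(H(x(B(4), 4)) + 7*5)**2 = ((-(-32)*I*sqrt(2) + 2*(-8)) + 7*5)**2 = ((-(-32)*I*sqrt(2) - 16) + 35)**2 = ((32*I*sqrt(2) - 16) + 35)**2 = ((-16 + 32*I*sqrt(2)) + 35)**2 = (19 + 32*I*sqrt(2))**2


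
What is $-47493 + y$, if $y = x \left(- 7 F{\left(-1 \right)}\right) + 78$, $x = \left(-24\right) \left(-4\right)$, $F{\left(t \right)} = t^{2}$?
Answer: $-48087$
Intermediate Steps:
$x = 96$
$y = -594$ ($y = 96 \left(- 7 \left(-1\right)^{2}\right) + 78 = 96 \left(\left(-7\right) 1\right) + 78 = 96 \left(-7\right) + 78 = -672 + 78 = -594$)
$-47493 + y = -47493 - 594 = -48087$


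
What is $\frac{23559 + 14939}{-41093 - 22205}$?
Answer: $- \frac{19249}{31649} \approx -0.6082$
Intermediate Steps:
$\frac{23559 + 14939}{-41093 - 22205} = \frac{38498}{-63298} = 38498 \left(- \frac{1}{63298}\right) = - \frac{19249}{31649}$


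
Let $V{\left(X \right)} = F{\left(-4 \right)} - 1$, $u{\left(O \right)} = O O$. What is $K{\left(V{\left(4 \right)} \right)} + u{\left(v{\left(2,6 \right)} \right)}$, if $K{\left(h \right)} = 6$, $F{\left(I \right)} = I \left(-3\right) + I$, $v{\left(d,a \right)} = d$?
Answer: $10$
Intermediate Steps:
$F{\left(I \right)} = - 2 I$ ($F{\left(I \right)} = - 3 I + I = - 2 I$)
$u{\left(O \right)} = O^{2}$
$V{\left(X \right)} = 7$ ($V{\left(X \right)} = \left(-2\right) \left(-4\right) - 1 = 8 - 1 = 7$)
$K{\left(V{\left(4 \right)} \right)} + u{\left(v{\left(2,6 \right)} \right)} = 6 + 2^{2} = 6 + 4 = 10$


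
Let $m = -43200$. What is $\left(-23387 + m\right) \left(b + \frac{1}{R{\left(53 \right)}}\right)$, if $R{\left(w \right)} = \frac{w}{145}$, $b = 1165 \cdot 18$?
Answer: $- \frac{74015112785}{53} \approx -1.3965 \cdot 10^{9}$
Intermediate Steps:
$b = 20970$
$R{\left(w \right)} = \frac{w}{145}$ ($R{\left(w \right)} = w \frac{1}{145} = \frac{w}{145}$)
$\left(-23387 + m\right) \left(b + \frac{1}{R{\left(53 \right)}}\right) = \left(-23387 - 43200\right) \left(20970 + \frac{1}{\frac{1}{145} \cdot 53}\right) = - 66587 \left(20970 + \frac{1}{\frac{53}{145}}\right) = - 66587 \left(20970 + \frac{145}{53}\right) = \left(-66587\right) \frac{1111555}{53} = - \frac{74015112785}{53}$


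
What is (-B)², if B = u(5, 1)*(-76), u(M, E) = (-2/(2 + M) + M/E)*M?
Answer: 157251600/49 ≈ 3.2092e+6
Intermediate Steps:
u(M, E) = M*(-2/(2 + M) + M/E)
B = -12540/7 (B = (5*(5² - 2*1 + 2*5)/(1*(2 + 5)))*(-76) = (5*1*(25 - 2 + 10)/7)*(-76) = (5*1*(⅐)*33)*(-76) = (165/7)*(-76) = -12540/7 ≈ -1791.4)
(-B)² = (-1*(-12540/7))² = (12540/7)² = 157251600/49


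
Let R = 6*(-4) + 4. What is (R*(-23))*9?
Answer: 4140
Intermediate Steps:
R = -20 (R = -24 + 4 = -20)
(R*(-23))*9 = -20*(-23)*9 = 460*9 = 4140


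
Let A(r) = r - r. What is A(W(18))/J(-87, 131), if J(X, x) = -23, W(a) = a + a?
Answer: 0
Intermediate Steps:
W(a) = 2*a
A(r) = 0
A(W(18))/J(-87, 131) = 0/(-23) = 0*(-1/23) = 0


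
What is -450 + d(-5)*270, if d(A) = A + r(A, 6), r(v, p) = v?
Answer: -3150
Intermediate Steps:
d(A) = 2*A (d(A) = A + A = 2*A)
-450 + d(-5)*270 = -450 + (2*(-5))*270 = -450 - 10*270 = -450 - 2700 = -3150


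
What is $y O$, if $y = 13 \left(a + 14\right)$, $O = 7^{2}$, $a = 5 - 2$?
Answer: $10829$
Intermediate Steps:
$a = 3$
$O = 49$
$y = 221$ ($y = 13 \left(3 + 14\right) = 13 \cdot 17 = 221$)
$y O = 221 \cdot 49 = 10829$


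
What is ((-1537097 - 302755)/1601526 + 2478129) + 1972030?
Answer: 1187840583797/266921 ≈ 4.4502e+6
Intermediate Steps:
((-1537097 - 302755)/1601526 + 2478129) + 1972030 = (-1839852*1/1601526 + 2478129) + 1972030 = (-306642/266921 + 2478129) + 1972030 = 661464364167/266921 + 1972030 = 1187840583797/266921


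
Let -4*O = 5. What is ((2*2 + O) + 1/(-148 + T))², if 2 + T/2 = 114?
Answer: 11025/1444 ≈ 7.6350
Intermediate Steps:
T = 224 (T = -4 + 2*114 = -4 + 228 = 224)
O = -5/4 (O = -¼*5 = -5/4 ≈ -1.2500)
((2*2 + O) + 1/(-148 + T))² = ((2*2 - 5/4) + 1/(-148 + 224))² = ((4 - 5/4) + 1/76)² = (11/4 + 1/76)² = (105/38)² = 11025/1444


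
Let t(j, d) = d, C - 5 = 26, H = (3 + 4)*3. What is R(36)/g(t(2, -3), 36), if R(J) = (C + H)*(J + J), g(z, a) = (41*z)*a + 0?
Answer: -104/123 ≈ -0.84553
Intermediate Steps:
H = 21 (H = 7*3 = 21)
C = 31 (C = 5 + 26 = 31)
g(z, a) = 41*a*z (g(z, a) = 41*a*z + 0 = 41*a*z)
R(J) = 104*J (R(J) = (31 + 21)*(J + J) = 52*(2*J) = 104*J)
R(36)/g(t(2, -3), 36) = (104*36)/((41*36*(-3))) = 3744/(-4428) = 3744*(-1/4428) = -104/123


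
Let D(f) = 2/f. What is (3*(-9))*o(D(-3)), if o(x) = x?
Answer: 18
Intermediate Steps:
(3*(-9))*o(D(-3)) = (3*(-9))*(2/(-3)) = -54*(-1)/3 = -27*(-⅔) = 18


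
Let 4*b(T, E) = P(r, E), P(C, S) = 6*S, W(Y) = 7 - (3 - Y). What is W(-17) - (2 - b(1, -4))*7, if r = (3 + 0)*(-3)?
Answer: -69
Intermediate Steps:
r = -9 (r = 3*(-3) = -9)
W(Y) = 4 + Y (W(Y) = 7 + (-3 + Y) = 4 + Y)
b(T, E) = 3*E/2 (b(T, E) = (6*E)/4 = 3*E/2)
W(-17) - (2 - b(1, -4))*7 = (4 - 17) - (2 - 3*(-4)/2)*7 = -13 - (2 - 1*(-6))*7 = -13 - (2 + 6)*7 = -13 - 8*7 = -13 - 1*56 = -13 - 56 = -69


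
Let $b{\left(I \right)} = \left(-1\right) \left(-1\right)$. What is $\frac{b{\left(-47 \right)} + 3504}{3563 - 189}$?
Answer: $\frac{3505}{3374} \approx 1.0388$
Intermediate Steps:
$b{\left(I \right)} = 1$
$\frac{b{\left(-47 \right)} + 3504}{3563 - 189} = \frac{1 + 3504}{3563 - 189} = \frac{3505}{3374}$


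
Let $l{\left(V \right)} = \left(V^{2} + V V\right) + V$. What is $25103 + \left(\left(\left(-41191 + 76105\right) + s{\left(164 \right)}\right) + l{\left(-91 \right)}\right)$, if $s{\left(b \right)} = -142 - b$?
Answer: $76182$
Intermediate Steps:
$l{\left(V \right)} = V + 2 V^{2}$ ($l{\left(V \right)} = \left(V^{2} + V^{2}\right) + V = 2 V^{2} + V = V + 2 V^{2}$)
$25103 + \left(\left(\left(-41191 + 76105\right) + s{\left(164 \right)}\right) + l{\left(-91 \right)}\right) = 25103 + \left(\left(\left(-41191 + 76105\right) - 306\right) - 91 \left(1 + 2 \left(-91\right)\right)\right) = 25103 + \left(\left(34914 - 306\right) - 91 \left(1 - 182\right)\right) = 25103 + \left(\left(34914 - 306\right) - -16471\right) = 25103 + \left(34608 + 16471\right) = 25103 + 51079 = 76182$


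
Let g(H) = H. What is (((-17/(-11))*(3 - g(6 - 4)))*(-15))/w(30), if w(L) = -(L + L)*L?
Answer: 17/1320 ≈ 0.012879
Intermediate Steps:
w(L) = -2*L**2 (w(L) = -2*L*L = -2*L**2)
(((-17/(-11))*(3 - g(6 - 4)))*(-15))/w(30) = (((-17/(-11))*(3 - (6 - 4)))*(-15))/((-2*30**2)) = (((-17*(-1/11))*(3 - 1*2))*(-15))/((-2*900)) = ((17*(3 - 2)/11)*(-15))/(-1800) = (((17/11)*1)*(-15))*(-1/1800) = ((17/11)*(-15))*(-1/1800) = -255/11*(-1/1800) = 17/1320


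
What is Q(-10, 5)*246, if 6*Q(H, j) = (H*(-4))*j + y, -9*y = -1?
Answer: 73841/9 ≈ 8204.6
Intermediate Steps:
y = 1/9 (y = -1/9*(-1) = 1/9 ≈ 0.11111)
Q(H, j) = 1/54 - 2*H*j/3 (Q(H, j) = ((H*(-4))*j + 1/9)/6 = ((-4*H)*j + 1/9)/6 = (-4*H*j + 1/9)/6 = (1/9 - 4*H*j)/6 = 1/54 - 2*H*j/3)
Q(-10, 5)*246 = (1/54 - 2/3*(-10)*5)*246 = (1/54 + 100/3)*246 = (1801/54)*246 = 73841/9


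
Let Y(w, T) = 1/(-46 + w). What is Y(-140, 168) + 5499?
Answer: 1022813/186 ≈ 5499.0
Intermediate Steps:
Y(-140, 168) + 5499 = 1/(-46 - 140) + 5499 = 1/(-186) + 5499 = -1/186 + 5499 = 1022813/186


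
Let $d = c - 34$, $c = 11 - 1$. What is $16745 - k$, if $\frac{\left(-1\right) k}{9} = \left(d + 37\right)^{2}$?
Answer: $18266$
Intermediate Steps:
$c = 10$
$d = -24$ ($d = 10 - 34 = -24$)
$k = -1521$ ($k = - 9 \left(-24 + 37\right)^{2} = - 9 \cdot 13^{2} = \left(-9\right) 169 = -1521$)
$16745 - k = 16745 - -1521 = 16745 + 1521 = 18266$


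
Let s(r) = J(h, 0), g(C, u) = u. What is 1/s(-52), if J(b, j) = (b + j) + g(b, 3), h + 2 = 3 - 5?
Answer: -1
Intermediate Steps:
h = -4 (h = -2 + (3 - 5) = -2 - 2 = -4)
J(b, j) = 3 + b + j (J(b, j) = (b + j) + 3 = 3 + b + j)
s(r) = -1 (s(r) = 3 - 4 + 0 = -1)
1/s(-52) = 1/(-1) = -1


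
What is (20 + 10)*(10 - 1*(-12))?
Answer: 660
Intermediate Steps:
(20 + 10)*(10 - 1*(-12)) = 30*(10 + 12) = 30*22 = 660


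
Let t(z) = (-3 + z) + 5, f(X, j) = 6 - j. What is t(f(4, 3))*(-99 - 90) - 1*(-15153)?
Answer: 14208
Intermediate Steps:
t(z) = 2 + z
t(f(4, 3))*(-99 - 90) - 1*(-15153) = (2 + (6 - 1*3))*(-99 - 90) - 1*(-15153) = (2 + (6 - 3))*(-189) + 15153 = (2 + 3)*(-189) + 15153 = 5*(-189) + 15153 = -945 + 15153 = 14208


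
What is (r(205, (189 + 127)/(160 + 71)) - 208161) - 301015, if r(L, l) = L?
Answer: -508971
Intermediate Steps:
(r(205, (189 + 127)/(160 + 71)) - 208161) - 301015 = (205 - 208161) - 301015 = -207956 - 301015 = -508971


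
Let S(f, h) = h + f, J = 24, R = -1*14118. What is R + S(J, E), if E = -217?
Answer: -14311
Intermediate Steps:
R = -14118
S(f, h) = f + h
R + S(J, E) = -14118 + (24 - 217) = -14118 - 193 = -14311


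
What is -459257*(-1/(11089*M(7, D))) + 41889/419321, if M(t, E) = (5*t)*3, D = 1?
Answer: 34478478886/69747758535 ≈ 0.49433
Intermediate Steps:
M(t, E) = 15*t
-459257*(-1/(11089*M(7, D))) + 41889/419321 = -459257/((15*7)*(-11089)) + 41889/419321 = -459257/(105*(-11089)) + 41889*(1/419321) = -459257/(-1164345) + 41889/419321 = -459257*(-1/1164345) + 41889/419321 = 459257/1164345 + 41889/419321 = 34478478886/69747758535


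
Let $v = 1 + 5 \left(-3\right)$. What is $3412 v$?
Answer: $-47768$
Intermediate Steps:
$v = -14$ ($v = 1 - 15 = -14$)
$3412 v = 3412 \left(-14\right) = -47768$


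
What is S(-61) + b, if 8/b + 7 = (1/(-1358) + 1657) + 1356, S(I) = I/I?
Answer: 4093011/4082147 ≈ 1.0027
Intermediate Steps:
S(I) = 1
b = 10864/4082147 (b = 8/(-7 + ((1/(-1358) + 1657) + 1356)) = 8/(-7 + ((-1/1358 + 1657) + 1356)) = 8/(-7 + (2250205/1358 + 1356)) = 8/(-7 + 4091653/1358) = 8/(4082147/1358) = 8*(1358/4082147) = 10864/4082147 ≈ 0.0026613)
S(-61) + b = 1 + 10864/4082147 = 4093011/4082147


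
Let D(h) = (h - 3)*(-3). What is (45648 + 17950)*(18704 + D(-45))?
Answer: 1198695104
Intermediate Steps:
D(h) = 9 - 3*h (D(h) = (-3 + h)*(-3) = 9 - 3*h)
(45648 + 17950)*(18704 + D(-45)) = (45648 + 17950)*(18704 + (9 - 3*(-45))) = 63598*(18704 + (9 + 135)) = 63598*(18704 + 144) = 63598*18848 = 1198695104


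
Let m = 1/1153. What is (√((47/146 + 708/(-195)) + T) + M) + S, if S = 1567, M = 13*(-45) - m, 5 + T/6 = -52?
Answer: 1132245/1153 + 3*I*√3455394410/9490 ≈ 982.0 + 18.582*I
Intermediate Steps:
T = -342 (T = -30 + 6*(-52) = -30 - 312 = -342)
m = 1/1153 ≈ 0.00086730
M = -674506/1153 (M = 13*(-45) - 1*1/1153 = -585 - 1/1153 = -674506/1153 ≈ -585.00)
(√((47/146 + 708/(-195)) + T) + M) + S = (√((47/146 + 708/(-195)) - 342) - 674506/1153) + 1567 = (√((47*(1/146) + 708*(-1/195)) - 342) - 674506/1153) + 1567 = (√((47/146 - 236/65) - 342) - 674506/1153) + 1567 = (√(-31401/9490 - 342) - 674506/1153) + 1567 = (√(-3276981/9490) - 674506/1153) + 1567 = (3*I*√3455394410/9490 - 674506/1153) + 1567 = (-674506/1153 + 3*I*√3455394410/9490) + 1567 = 1132245/1153 + 3*I*√3455394410/9490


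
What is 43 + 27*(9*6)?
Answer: 1501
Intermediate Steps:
43 + 27*(9*6) = 43 + 27*54 = 43 + 1458 = 1501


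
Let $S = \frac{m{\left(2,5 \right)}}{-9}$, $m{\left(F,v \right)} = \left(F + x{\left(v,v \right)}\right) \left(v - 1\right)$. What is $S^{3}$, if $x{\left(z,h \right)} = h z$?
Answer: $-1728$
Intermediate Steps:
$m{\left(F,v \right)} = \left(-1 + v\right) \left(F + v^{2}\right)$ ($m{\left(F,v \right)} = \left(F + v v\right) \left(v - 1\right) = \left(F + v^{2}\right) \left(-1 + v\right) = \left(-1 + v\right) \left(F + v^{2}\right)$)
$S = -12$ ($S = \frac{5^{3} - 2 - 5^{2} + 2 \cdot 5}{-9} = \left(125 - 2 - 25 + 10\right) \left(- \frac{1}{9}\right) = 108 \left(- \frac{1}{9}\right) = -12$)
$S^{3} = \left(-12\right)^{3} = -1728$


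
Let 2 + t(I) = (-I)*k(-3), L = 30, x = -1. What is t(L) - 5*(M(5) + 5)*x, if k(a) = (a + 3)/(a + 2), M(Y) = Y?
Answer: 48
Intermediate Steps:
k(a) = (3 + a)/(2 + a)
t(I) = -2 (t(I) = -2 + (-I)*((3 - 3)/(2 - 3)) = -2 + (-I)*(0/(-1)) = -2 + (-I)*(-1*0) = -2 - I*0 = -2 + 0 = -2)
t(L) - 5*(M(5) + 5)*x = -2 - 5*(5 + 5)*(-1) = -2 - 50*(-1) = -2 - 5*(-10) = -2 + 50 = 48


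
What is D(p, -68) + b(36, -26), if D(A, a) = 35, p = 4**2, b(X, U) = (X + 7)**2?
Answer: 1884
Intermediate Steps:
b(X, U) = (7 + X)**2
p = 16
D(p, -68) + b(36, -26) = 35 + (7 + 36)**2 = 35 + 43**2 = 35 + 1849 = 1884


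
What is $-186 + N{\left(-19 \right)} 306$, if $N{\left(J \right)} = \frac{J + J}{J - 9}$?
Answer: $\frac{1605}{7} \approx 229.29$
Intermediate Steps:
$N{\left(J \right)} = \frac{2 J}{-9 + J}$
$-186 + N{\left(-19 \right)} 306 = -186 + 2 \left(-19\right) \frac{1}{-9 - 19} \cdot 306 = -186 + 2 \left(-19\right) \frac{1}{-28} \cdot 306 = -186 + 2 \left(-19\right) \left(- \frac{1}{28}\right) 306 = -186 + \frac{19}{14} \cdot 306 = -186 + \frac{2907}{7} = \frac{1605}{7}$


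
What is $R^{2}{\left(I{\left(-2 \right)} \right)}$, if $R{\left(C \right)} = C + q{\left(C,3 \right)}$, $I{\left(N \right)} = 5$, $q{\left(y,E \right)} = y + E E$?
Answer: $361$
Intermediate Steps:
$q{\left(y,E \right)} = y + E^{2}$
$R{\left(C \right)} = 9 + 2 C$ ($R{\left(C \right)} = C + \left(C + 3^{2}\right) = C + \left(C + 9\right) = C + \left(9 + C\right) = 9 + 2 C$)
$R^{2}{\left(I{\left(-2 \right)} \right)} = \left(9 + 2 \cdot 5\right)^{2} = \left(9 + 10\right)^{2} = 19^{2} = 361$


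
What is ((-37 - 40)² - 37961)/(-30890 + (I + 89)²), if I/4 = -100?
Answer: -32032/65831 ≈ -0.48658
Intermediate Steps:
I = -400 (I = 4*(-100) = -400)
((-37 - 40)² - 37961)/(-30890 + (I + 89)²) = ((-37 - 40)² - 37961)/(-30890 + (-400 + 89)²) = ((-77)² - 37961)/(-30890 + (-311)²) = (5929 - 37961)/(-30890 + 96721) = -32032/65831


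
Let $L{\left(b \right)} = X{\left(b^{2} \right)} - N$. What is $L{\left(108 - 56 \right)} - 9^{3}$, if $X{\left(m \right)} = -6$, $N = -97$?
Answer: $-638$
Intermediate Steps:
$L{\left(b \right)} = 91$ ($L{\left(b \right)} = -6 - -97 = -6 + 97 = 91$)
$L{\left(108 - 56 \right)} - 9^{3} = 91 - 9^{3} = 91 - 729 = -638$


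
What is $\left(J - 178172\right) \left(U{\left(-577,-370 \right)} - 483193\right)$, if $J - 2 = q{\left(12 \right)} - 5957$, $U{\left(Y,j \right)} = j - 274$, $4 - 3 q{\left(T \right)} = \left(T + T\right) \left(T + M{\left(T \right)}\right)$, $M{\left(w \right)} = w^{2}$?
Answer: $89690638759$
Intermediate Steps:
$q{\left(T \right)} = \frac{4}{3} - \frac{2 T \left(T + T^{2}\right)}{3}$ ($q{\left(T \right)} = \frac{4}{3} - \frac{\left(T + T\right) \left(T + T^{2}\right)}{3} = \frac{4}{3} - \frac{2 T \left(T + T^{2}\right)}{3}$)
$U{\left(Y,j \right)} = -274 + j$
$J = - \frac{21605}{3}$ ($J = 2 - \frac{21611}{3} = - \frac{21605}{3} \approx -7201.7$)
$\left(J - 178172\right) \left(U{\left(-577,-370 \right)} - 483193\right) = \left(- \frac{21605}{3} - 178172\right) \left(\left(-274 - 370\right) - 483193\right) = - \frac{556121 \left(-644 - 483193\right)}{3} = \left(- \frac{556121}{3}\right) \left(-483837\right) = 89690638759$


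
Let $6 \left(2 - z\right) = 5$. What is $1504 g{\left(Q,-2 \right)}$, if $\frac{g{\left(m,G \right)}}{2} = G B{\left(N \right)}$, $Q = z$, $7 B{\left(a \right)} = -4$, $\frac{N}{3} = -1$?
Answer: $\frac{24064}{7} \approx 3437.7$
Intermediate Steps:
$N = -3$ ($N = 3 \left(-1\right) = -3$)
$B{\left(a \right)} = - \frac{4}{7}$ ($B{\left(a \right)} = \frac{1}{7} \left(-4\right) = - \frac{4}{7}$)
$z = \frac{7}{6}$ ($z = 2 - \frac{5}{6} = \frac{7}{6} \approx 1.1667$)
$Q = \frac{7}{6} \approx 1.1667$
$g{\left(m,G \right)} = - \frac{8 G}{7}$ ($g{\left(m,G \right)} = 2 G \left(- \frac{4}{7}\right) = 2 \left(- \frac{4 G}{7}\right) = - \frac{8 G}{7}$)
$1504 g{\left(Q,-2 \right)} = 1504 \left(\left(- \frac{8}{7}\right) \left(-2\right)\right) = 1504 \cdot \frac{16}{7} = \frac{24064}{7}$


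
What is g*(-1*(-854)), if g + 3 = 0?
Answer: -2562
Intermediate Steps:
g = -3 (g = -3 + 0 = -3)
g*(-1*(-854)) = -(-3)*(-854) = -3*854 = -2562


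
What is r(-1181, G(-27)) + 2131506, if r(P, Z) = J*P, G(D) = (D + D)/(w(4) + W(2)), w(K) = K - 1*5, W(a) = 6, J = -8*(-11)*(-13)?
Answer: 3482570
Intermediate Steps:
J = -1144 (J = 88*(-13) = -1144)
w(K) = -5 + K (w(K) = K - 5 = -5 + K)
G(D) = 2*D/5 (G(D) = (D + D)/((-5 + 4) + 6) = (2*D)/(-1 + 6) = (2*D)/5 = (2*D)*(⅕) = 2*D/5)
r(P, Z) = -1144*P
r(-1181, G(-27)) + 2131506 = -1144*(-1181) + 2131506 = 1351064 + 2131506 = 3482570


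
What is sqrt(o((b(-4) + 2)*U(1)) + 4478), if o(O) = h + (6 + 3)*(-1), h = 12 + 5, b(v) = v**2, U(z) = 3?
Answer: sqrt(4486) ≈ 66.978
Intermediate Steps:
h = 17
o(O) = 8 (o(O) = 17 + (6 + 3)*(-1) = 17 + 9*(-1) = 17 - 9 = 8)
sqrt(o((b(-4) + 2)*U(1)) + 4478) = sqrt(8 + 4478) = sqrt(4486)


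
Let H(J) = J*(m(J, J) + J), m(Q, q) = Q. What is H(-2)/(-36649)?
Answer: -8/36649 ≈ -0.00021829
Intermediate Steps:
H(J) = 2*J² (H(J) = J*(J + J) = J*(2*J) = 2*J²)
H(-2)/(-36649) = (2*(-2)²)/(-36649) = (2*4)*(-1/36649) = 8*(-1/36649) = -8/36649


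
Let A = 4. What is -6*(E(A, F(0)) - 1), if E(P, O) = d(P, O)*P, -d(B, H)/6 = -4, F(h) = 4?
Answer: -570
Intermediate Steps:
d(B, H) = 24 (d(B, H) = -6*(-4) = 24)
E(P, O) = 24*P
-6*(E(A, F(0)) - 1) = -6*(24*4 - 1) = -6*(96 - 1) = -6*95 = -570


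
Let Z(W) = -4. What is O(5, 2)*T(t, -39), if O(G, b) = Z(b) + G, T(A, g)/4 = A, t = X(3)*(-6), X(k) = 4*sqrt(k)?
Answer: -96*sqrt(3) ≈ -166.28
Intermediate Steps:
t = -24*sqrt(3) (t = (4*sqrt(3))*(-6) = -24*sqrt(3) ≈ -41.569)
T(A, g) = 4*A
O(G, b) = -4 + G
O(5, 2)*T(t, -39) = (-4 + 5)*(4*(-24*sqrt(3))) = 1*(-96*sqrt(3)) = -96*sqrt(3)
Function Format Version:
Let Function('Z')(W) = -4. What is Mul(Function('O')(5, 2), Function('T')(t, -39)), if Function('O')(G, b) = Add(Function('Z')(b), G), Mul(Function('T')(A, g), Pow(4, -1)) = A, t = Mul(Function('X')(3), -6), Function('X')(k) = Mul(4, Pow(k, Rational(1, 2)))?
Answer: Mul(-96, Pow(3, Rational(1, 2))) ≈ -166.28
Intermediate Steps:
t = Mul(-24, Pow(3, Rational(1, 2))) (t = Mul(Mul(4, Pow(3, Rational(1, 2))), -6) = Mul(-24, Pow(3, Rational(1, 2))) ≈ -41.569)
Function('T')(A, g) = Mul(4, A)
Function('O')(G, b) = Add(-4, G)
Mul(Function('O')(5, 2), Function('T')(t, -39)) = Mul(Add(-4, 5), Mul(4, Mul(-24, Pow(3, Rational(1, 2))))) = Mul(1, Mul(-96, Pow(3, Rational(1, 2)))) = Mul(-96, Pow(3, Rational(1, 2)))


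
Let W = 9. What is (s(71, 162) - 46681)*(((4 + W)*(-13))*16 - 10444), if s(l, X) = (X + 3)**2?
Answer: 255807488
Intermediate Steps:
s(l, X) = (3 + X)**2
(s(71, 162) - 46681)*(((4 + W)*(-13))*16 - 10444) = ((3 + 162)**2 - 46681)*(((4 + 9)*(-13))*16 - 10444) = (165**2 - 46681)*((13*(-13))*16 - 10444) = (27225 - 46681)*(-169*16 - 10444) = -19456*(-2704 - 10444) = -19456*(-13148) = 255807488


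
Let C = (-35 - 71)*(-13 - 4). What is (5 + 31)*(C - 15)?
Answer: 64332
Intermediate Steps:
C = 1802 (C = -106*(-17) = 1802)
(5 + 31)*(C - 15) = (5 + 31)*(1802 - 15) = 36*1787 = 64332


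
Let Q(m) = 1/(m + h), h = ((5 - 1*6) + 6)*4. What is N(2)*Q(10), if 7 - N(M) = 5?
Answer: 1/15 ≈ 0.066667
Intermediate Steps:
N(M) = 2 (N(M) = 7 - 1*5 = 7 - 5 = 2)
h = 20 (h = ((5 - 6) + 6)*4 = (-1 + 6)*4 = 5*4 = 20)
Q(m) = 1/(20 + m) (Q(m) = 1/(m + 20) = 1/(20 + m))
N(2)*Q(10) = 2/(20 + 10) = 2/30 = 2*(1/30) = 1/15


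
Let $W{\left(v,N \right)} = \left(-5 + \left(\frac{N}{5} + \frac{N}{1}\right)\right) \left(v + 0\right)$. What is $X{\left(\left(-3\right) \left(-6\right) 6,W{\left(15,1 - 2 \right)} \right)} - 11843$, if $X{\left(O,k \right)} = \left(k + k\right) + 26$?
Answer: $-12003$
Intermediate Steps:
$W{\left(v,N \right)} = v \left(-5 + \frac{6 N}{5}\right)$ ($W{\left(v,N \right)} = \left(-5 + \left(N \frac{1}{5} + N 1\right)\right) v = \left(-5 + \left(\frac{N}{5} + N\right)\right) v = \left(-5 + \frac{6 N}{5}\right) v = v \left(-5 + \frac{6 N}{5}\right)$)
$X{\left(O,k \right)} = 26 + 2 k$ ($X{\left(O,k \right)} = 2 k + 26 = 26 + 2 k$)
$X{\left(\left(-3\right) \left(-6\right) 6,W{\left(15,1 - 2 \right)} \right)} - 11843 = \left(26 + 2 \cdot \frac{1}{5} \cdot 15 \left(-25 + 6 \left(1 - 2\right)\right)\right) - 11843 = \left(26 + 2 \cdot \frac{1}{5} \cdot 15 \left(-25 + 6 \left(-1\right)\right)\right) - 11843 = \left(26 + 2 \cdot \frac{1}{5} \cdot 15 \left(-25 - 6\right)\right) - 11843 = \left(26 + 2 \cdot \frac{1}{5} \cdot 15 \left(-31\right)\right) - 11843 = \left(26 + 2 \left(-93\right)\right) - 11843 = \left(26 - 186\right) - 11843 = -160 - 11843 = -12003$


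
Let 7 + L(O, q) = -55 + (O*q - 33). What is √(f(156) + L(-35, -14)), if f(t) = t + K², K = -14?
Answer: 3*√83 ≈ 27.331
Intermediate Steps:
f(t) = 196 + t (f(t) = t + (-14)² = t + 196 = 196 + t)
L(O, q) = -95 + O*q (L(O, q) = -7 + (-55 + (O*q - 33)) = -7 + (-55 + (-33 + O*q)) = -7 + (-88 + O*q) = -95 + O*q)
√(f(156) + L(-35, -14)) = √((196 + 156) + (-95 - 35*(-14))) = √(352 + (-95 + 490)) = √(352 + 395) = √747 = 3*√83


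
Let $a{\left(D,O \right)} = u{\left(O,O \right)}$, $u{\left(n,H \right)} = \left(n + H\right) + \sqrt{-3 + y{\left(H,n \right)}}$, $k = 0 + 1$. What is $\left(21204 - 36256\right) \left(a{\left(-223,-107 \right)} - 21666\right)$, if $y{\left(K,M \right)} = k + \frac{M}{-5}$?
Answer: $329337760 - \frac{15052 \sqrt{485}}{5} \approx 3.2927 \cdot 10^{8}$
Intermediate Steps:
$k = 1$
$y{\left(K,M \right)} = 1 - \frac{M}{5}$ ($y{\left(K,M \right)} = 1 + \frac{M}{-5} = 1 + M \left(- \frac{1}{5}\right) = 1 - \frac{M}{5}$)
$u{\left(n,H \right)} = H + n + \sqrt{-2 - \frac{n}{5}}$ ($u{\left(n,H \right)} = \left(n + H\right) + \sqrt{-3 - \left(-1 + \frac{n}{5}\right)} = \left(H + n\right) + \sqrt{-2 - \frac{n}{5}} = H + n + \sqrt{-2 - \frac{n}{5}}$)
$a{\left(D,O \right)} = 2 O + \frac{\sqrt{-50 - 5 O}}{5}$ ($a{\left(D,O \right)} = O + O + \frac{\sqrt{-50 - 5 O}}{5} = 2 O + \frac{\sqrt{-50 - 5 O}}{5}$)
$\left(21204 - 36256\right) \left(a{\left(-223,-107 \right)} - 21666\right) = \left(21204 - 36256\right) \left(\left(2 \left(-107\right) + \frac{\sqrt{-50 - -535}}{5}\right) - 21666\right) = - 15052 \left(\left(-214 + \frac{\sqrt{-50 + 535}}{5}\right) - 21666\right) = - 15052 \left(\left(-214 + \frac{\sqrt{485}}{5}\right) - 21666\right) = - 15052 \left(-21880 + \frac{\sqrt{485}}{5}\right) = 329337760 - \frac{15052 \sqrt{485}}{5}$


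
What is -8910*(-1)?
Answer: 8910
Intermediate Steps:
-8910*(-1) = 8910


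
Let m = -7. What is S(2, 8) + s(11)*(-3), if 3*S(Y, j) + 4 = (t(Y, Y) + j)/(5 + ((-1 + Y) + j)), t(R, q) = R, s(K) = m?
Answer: 418/21 ≈ 19.905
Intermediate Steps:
s(K) = -7
S(Y, j) = -4/3 + (Y + j)/(3*(4 + Y + j)) (S(Y, j) = -4/3 + ((Y + j)/(5 + ((-1 + Y) + j)))/3 = -4/3 + ((Y + j)/(5 + (-1 + Y + j)))/3 = -4/3 + ((Y + j)/(4 + Y + j))/3 = -4/3 + (Y + j)/(3*(4 + Y + j)))
S(2, 8) + s(11)*(-3) = (-16/3 - 1*2 - 1*8)/(4 + 2 + 8) - 7*(-3) = (-16/3 - 2 - 8)/14 + 21 = (1/14)*(-46/3) + 21 = -23/21 + 21 = 418/21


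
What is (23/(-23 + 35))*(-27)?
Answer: -207/4 ≈ -51.750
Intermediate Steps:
(23/(-23 + 35))*(-27) = (23/12)*(-27) = -207/4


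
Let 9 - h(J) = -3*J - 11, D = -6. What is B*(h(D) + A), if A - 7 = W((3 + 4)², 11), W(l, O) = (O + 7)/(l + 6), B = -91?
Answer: -46683/55 ≈ -848.78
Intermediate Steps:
h(J) = 20 + 3*J (h(J) = 9 - (-3*J - 11) = 9 - (-11 - 3*J) = 9 + (11 + 3*J) = 20 + 3*J)
W(l, O) = (7 + O)/(6 + l)
A = 403/55 (A = 7 + (7 + 11)/(6 + (3 + 4)²) = 7 + 18/(6 + 7²) = 7 + 18/(6 + 49) = 7 + 18/55 = 403/55 ≈ 7.3273)
B*(h(D) + A) = -91*((20 + 3*(-6)) + 403/55) = -91*((20 - 18) + 403/55) = -91*(2 + 403/55) = -91*513/55 = -46683/55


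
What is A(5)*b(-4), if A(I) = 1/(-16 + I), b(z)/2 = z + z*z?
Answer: -24/11 ≈ -2.1818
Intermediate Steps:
b(z) = 2*z + 2*z**2 (b(z) = 2*(z + z*z) = 2*(z + z**2) = 2*z + 2*z**2)
A(5)*b(-4) = (2*(-4)*(1 - 4))/(-16 + 5) = (2*(-4)*(-3))/(-11) = -1/11*24 = -24/11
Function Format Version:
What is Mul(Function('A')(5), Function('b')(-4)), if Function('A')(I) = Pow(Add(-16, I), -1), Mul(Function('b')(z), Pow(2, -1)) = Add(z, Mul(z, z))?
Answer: Rational(-24, 11) ≈ -2.1818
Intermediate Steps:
Function('b')(z) = Add(Mul(2, z), Mul(2, Pow(z, 2))) (Function('b')(z) = Mul(2, Add(z, Mul(z, z))) = Mul(2, Add(z, Pow(z, 2))) = Add(Mul(2, z), Mul(2, Pow(z, 2))))
Mul(Function('A')(5), Function('b')(-4)) = Mul(Pow(Add(-16, 5), -1), Mul(2, -4, Add(1, -4))) = Mul(Pow(-11, -1), Mul(2, -4, -3)) = Mul(Rational(-1, 11), 24) = Rational(-24, 11)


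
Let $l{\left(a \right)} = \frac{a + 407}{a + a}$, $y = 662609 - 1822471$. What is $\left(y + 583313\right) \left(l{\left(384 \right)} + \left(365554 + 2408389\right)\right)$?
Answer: $- \frac{409424552069745}{256} \approx -1.5993 \cdot 10^{12}$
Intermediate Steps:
$y = -1159862$
$l{\left(a \right)} = \frac{407 + a}{2 a}$
$\left(y + 583313\right) \left(l{\left(384 \right)} + \left(365554 + 2408389\right)\right) = \left(-1159862 + 583313\right) \left(\frac{407 + 384}{2 \cdot 384} + \left(365554 + 2408389\right)\right) = - 576549 \left(\frac{1}{2} \cdot \frac{1}{384} \cdot 791 + 2773943\right) = - 576549 \left(\frac{791}{768} + 2773943\right) = \left(-576549\right) \frac{2130389015}{768} = - \frac{409424552069745}{256}$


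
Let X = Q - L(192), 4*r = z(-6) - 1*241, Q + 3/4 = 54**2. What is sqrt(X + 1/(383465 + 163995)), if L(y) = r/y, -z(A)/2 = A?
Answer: sqrt(125830957314098415)/6569520 ≈ 53.996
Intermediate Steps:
Q = 11661/4 (Q = -3/4 + 54**2 = -3/4 + 2916 = 11661/4 ≈ 2915.3)
z(A) = -2*A
r = -229/4 (r = (-2*(-6) - 1*241)/4 = (12 - 241)/4 = (1/4)*(-229) = -229/4 ≈ -57.250)
L(y) = -229/(4*y)
X = 2239141/768 (X = 11661/4 - (-229)/(4*192) = 11661/4 - 1*(-229/768) = 11661/4 + 229/768 = 2239141/768 ≈ 2915.5)
sqrt(X + 1/(383465 + 163995)) = sqrt(2239141/768 + 1/(383465 + 163995)) = sqrt(2239141/768 + 1/547460) = sqrt(306460033157/105112320) = sqrt(125830957314098415)/6569520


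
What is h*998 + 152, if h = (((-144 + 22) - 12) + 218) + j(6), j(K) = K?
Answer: 89972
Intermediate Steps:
h = 90 (h = (((-144 + 22) - 12) + 218) + 6 = ((-122 - 12) + 218) + 6 = (-134 + 218) + 6 = 84 + 6 = 90)
h*998 + 152 = 90*998 + 152 = 89820 + 152 = 89972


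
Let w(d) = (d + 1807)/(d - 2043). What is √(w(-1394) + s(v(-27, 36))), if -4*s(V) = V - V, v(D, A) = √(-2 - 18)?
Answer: I*√28969/491 ≈ 0.34665*I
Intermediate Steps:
v(D, A) = 2*I*√5 (v(D, A) = √(-20) = 2*I*√5)
s(V) = 0 (s(V) = -(V - V)/4 = -¼*0 = 0)
w(d) = (1807 + d)/(-2043 + d)
√(w(-1394) + s(v(-27, 36))) = √((1807 - 1394)/(-2043 - 1394) + 0) = √(413/(-3437) + 0) = √(-1/3437*413 + 0) = √(-59/491 + 0) = √(-59/491) = I*√28969/491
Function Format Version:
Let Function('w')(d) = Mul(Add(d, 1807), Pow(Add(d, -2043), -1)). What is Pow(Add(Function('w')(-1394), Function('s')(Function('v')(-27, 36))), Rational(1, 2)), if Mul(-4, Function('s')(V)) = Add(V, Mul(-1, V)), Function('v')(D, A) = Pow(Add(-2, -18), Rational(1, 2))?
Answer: Mul(Rational(1, 491), I, Pow(28969, Rational(1, 2))) ≈ Mul(0.34665, I)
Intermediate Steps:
Function('v')(D, A) = Mul(2, I, Pow(5, Rational(1, 2))) (Function('v')(D, A) = Pow(-20, Rational(1, 2)) = Mul(2, I, Pow(5, Rational(1, 2))))
Function('s')(V) = 0 (Function('s')(V) = Mul(Rational(-1, 4), Add(V, Mul(-1, V))) = Mul(Rational(-1, 4), 0) = 0)
Function('w')(d) = Mul(Pow(Add(-2043, d), -1), Add(1807, d)) (Function('w')(d) = Mul(Add(1807, d), Pow(Add(-2043, d), -1)) = Mul(Pow(Add(-2043, d), -1), Add(1807, d)))
Pow(Add(Function('w')(-1394), Function('s')(Function('v')(-27, 36))), Rational(1, 2)) = Pow(Add(Mul(Pow(Add(-2043, -1394), -1), Add(1807, -1394)), 0), Rational(1, 2)) = Pow(Add(Mul(Pow(-3437, -1), 413), 0), Rational(1, 2)) = Pow(Add(Mul(Rational(-1, 3437), 413), 0), Rational(1, 2)) = Pow(Add(Rational(-59, 491), 0), Rational(1, 2)) = Pow(Rational(-59, 491), Rational(1, 2)) = Mul(Rational(1, 491), I, Pow(28969, Rational(1, 2)))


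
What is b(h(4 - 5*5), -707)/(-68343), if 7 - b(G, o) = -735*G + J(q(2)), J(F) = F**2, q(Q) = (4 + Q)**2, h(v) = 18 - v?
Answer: -27376/68343 ≈ -0.40057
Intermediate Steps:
b(G, o) = -1289 + 735*G (b(G, o) = 7 - (-735*G + ((4 + 2)**2)**2) = 7 - (-735*G + (6**2)**2) = 7 - (-735*G + 36**2) = 7 - (-735*G + 1296) = 7 - (1296 - 735*G) = 7 + (-1296 + 735*G) = -1289 + 735*G)
b(h(4 - 5*5), -707)/(-68343) = (-1289 + 735*(18 - (4 - 5*5)))/(-68343) = (-1289 + 735*(18 - (4 - 25)))*(-1/68343) = (-1289 + 735*(18 - 1*(-21)))*(-1/68343) = (-1289 + 735*(18 + 21))*(-1/68343) = (-1289 + 735*39)*(-1/68343) = (-1289 + 28665)*(-1/68343) = 27376*(-1/68343) = -27376/68343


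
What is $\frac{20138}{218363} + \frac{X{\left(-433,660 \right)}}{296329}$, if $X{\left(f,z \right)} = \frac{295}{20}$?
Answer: $\frac{23882777025}{258829157708} \approx 0.092272$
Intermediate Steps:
$X{\left(f,z \right)} = \frac{59}{4}$ ($X{\left(f,z \right)} = 295 \cdot \frac{1}{20} = \frac{59}{4}$)
$\frac{20138}{218363} + \frac{X{\left(-433,660 \right)}}{296329} = \frac{20138}{218363} + \frac{59}{4 \cdot 296329} = 20138 \cdot \frac{1}{218363} + \frac{59}{4} \cdot \frac{1}{296329} = \frac{20138}{218363} + \frac{59}{1185316} = \frac{23882777025}{258829157708}$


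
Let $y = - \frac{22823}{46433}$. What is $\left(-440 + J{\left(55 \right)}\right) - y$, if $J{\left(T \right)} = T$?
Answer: $- \frac{22686}{59} \approx -384.51$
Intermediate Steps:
$y = - \frac{29}{59}$ ($y = \left(-22823\right) \frac{1}{46433} = - \frac{29}{59} \approx -0.49153$)
$\left(-440 + J{\left(55 \right)}\right) - y = \left(-440 + 55\right) - - \frac{29}{59} = -385 + \frac{29}{59} = - \frac{22686}{59}$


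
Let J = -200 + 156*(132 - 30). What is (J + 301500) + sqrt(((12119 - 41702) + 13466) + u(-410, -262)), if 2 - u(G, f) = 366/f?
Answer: 317212 + I*sqrt(276525542)/131 ≈ 3.1721e+5 + 126.94*I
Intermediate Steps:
u(G, f) = 2 - 366/f
J = 15712 (J = -200 + 156*102 = -200 + 15912 = 15712)
(J + 301500) + sqrt(((12119 - 41702) + 13466) + u(-410, -262)) = (15712 + 301500) + sqrt(((12119 - 41702) + 13466) + (2 - 366/(-262))) = 317212 + sqrt((-29583 + 13466) + (2 - 366*(-1/262))) = 317212 + sqrt(-16117 + (2 + 183/131)) = 317212 + sqrt(-16117 + 445/131) = 317212 + sqrt(-2110882/131) = 317212 + I*sqrt(276525542)/131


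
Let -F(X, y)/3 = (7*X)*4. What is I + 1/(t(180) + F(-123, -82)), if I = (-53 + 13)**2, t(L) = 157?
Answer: 16782401/10489 ≈ 1600.0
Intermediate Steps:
F(X, y) = -84*X (F(X, y) = -3*7*X*4 = -84*X)
I = 1600 (I = (-40)**2 = 1600)
I + 1/(t(180) + F(-123, -82)) = 1600 + 1/(157 - 84*(-123)) = 1600 + 1/(157 + 10332) = 1600 + 1/10489 = 16782401/10489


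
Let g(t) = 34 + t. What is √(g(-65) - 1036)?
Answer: I*√1067 ≈ 32.665*I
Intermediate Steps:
√(g(-65) - 1036) = √((34 - 65) - 1036) = √(-31 - 1036) = √(-1067) = I*√1067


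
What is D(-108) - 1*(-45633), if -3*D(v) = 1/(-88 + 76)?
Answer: 1642789/36 ≈ 45633.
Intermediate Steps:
D(v) = 1/36 (D(v) = -1/(3*(-88 + 76)) = -⅓/(-12) = -⅓*(-1/12) = 1/36)
D(-108) - 1*(-45633) = 1/36 - 1*(-45633) = 1/36 + 45633 = 1642789/36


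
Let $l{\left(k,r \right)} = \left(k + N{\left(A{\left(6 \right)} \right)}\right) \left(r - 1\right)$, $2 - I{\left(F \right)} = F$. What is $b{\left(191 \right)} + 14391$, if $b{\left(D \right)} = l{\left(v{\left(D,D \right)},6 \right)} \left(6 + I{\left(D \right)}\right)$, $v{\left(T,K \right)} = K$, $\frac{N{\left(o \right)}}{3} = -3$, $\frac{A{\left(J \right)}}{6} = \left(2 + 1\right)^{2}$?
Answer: $-152139$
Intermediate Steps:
$A{\left(J \right)} = 54$ ($A{\left(J \right)} = 6 \left(2 + 1\right)^{2} = 6 \cdot 3^{2} = 6 \cdot 9 = 54$)
$N{\left(o \right)} = -9$ ($N{\left(o \right)} = 3 \left(-3\right) = -9$)
$I{\left(F \right)} = 2 - F$
$l{\left(k,r \right)} = \left(-1 + r\right) \left(-9 + k\right)$ ($l{\left(k,r \right)} = \left(k - 9\right) \left(r - 1\right) = \left(-9 + k\right) \left(-1 + r\right) = \left(-1 + r\right) \left(-9 + k\right)$)
$b{\left(D \right)} = \left(-45 + 5 D\right) \left(8 - D\right)$ ($b{\left(D \right)} = \left(9 - D - 54 + D 6\right) \left(6 - \left(-2 + D\right)\right) = \left(9 - D - 54 + 6 D\right) \left(8 - D\right) = \left(-45 + 5 D\right) \left(8 - D\right)$)
$b{\left(191 \right)} + 14391 = 5 \left(-8 + 191\right) \left(9 - 191\right) + 14391 = 5 \cdot 183 \left(9 - 191\right) + 14391 = 5 \cdot 183 \left(-182\right) + 14391 = -166530 + 14391 = -152139$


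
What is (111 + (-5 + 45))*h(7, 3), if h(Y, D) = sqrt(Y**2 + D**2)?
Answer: 151*sqrt(58) ≈ 1150.0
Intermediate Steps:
h(Y, D) = sqrt(D**2 + Y**2)
(111 + (-5 + 45))*h(7, 3) = (111 + (-5 + 45))*sqrt(3**2 + 7**2) = (111 + 40)*sqrt(9 + 49) = 151*sqrt(58)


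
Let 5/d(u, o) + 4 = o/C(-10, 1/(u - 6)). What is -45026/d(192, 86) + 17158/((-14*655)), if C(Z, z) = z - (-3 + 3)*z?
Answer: -660291169843/4585 ≈ -1.4401e+8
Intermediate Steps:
C(Z, z) = z (C(Z, z) = z - 0*z = z - 1*0 = z + 0 = z)
d(u, o) = 5/(-4 + o*(-6 + u)) (d(u, o) = 5/(-4 + o/(1/(u - 6))) = 5/(-4 + o/(1/(-6 + u))) = 5/(-4 + o*(-6 + u)))
-45026/d(192, 86) + 17158/((-14*655)) = -(-180104/5 + 3872236*(-6 + 192)/5) + 17158/((-14*655)) = -45026/(5/(-4 + 86*186)) + 17158/(-9170) = -45026/(5/(-4 + 15996)) + 17158*(-1/9170) = -45026/(5/15992) - 8579/4585 = -45026/(5*(1/15992)) - 8579/4585 = -45026/5/15992 - 8579/4585 = -45026*15992/5 - 8579/4585 = -720055792/5 - 8579/4585 = -660291169843/4585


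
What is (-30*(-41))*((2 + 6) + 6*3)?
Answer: 31980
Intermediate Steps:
(-30*(-41))*((2 + 6) + 6*3) = 1230*(8 + 18) = 1230*26 = 31980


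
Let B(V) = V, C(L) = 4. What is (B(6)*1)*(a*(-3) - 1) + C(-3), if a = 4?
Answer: -74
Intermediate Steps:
(B(6)*1)*(a*(-3) - 1) + C(-3) = (6*1)*(4*(-3) - 1) + 4 = 6*(-12 - 1) + 4 = 6*(-13) + 4 = -78 + 4 = -74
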